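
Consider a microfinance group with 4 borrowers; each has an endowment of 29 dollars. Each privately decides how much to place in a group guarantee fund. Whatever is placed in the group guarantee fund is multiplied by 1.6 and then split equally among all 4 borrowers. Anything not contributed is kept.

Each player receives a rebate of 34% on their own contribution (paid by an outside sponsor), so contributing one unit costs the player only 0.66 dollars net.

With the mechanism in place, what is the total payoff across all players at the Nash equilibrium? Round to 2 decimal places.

Even with the mechanism, each unit contributed returns only (1.6/4) / 0.66 = 0.6061 per unit of net cost, so contributing nothing is still dominant.
At the Nash equilibrium no one contributes; group total payoff = 4 × 29 = 116.

116.00 dollars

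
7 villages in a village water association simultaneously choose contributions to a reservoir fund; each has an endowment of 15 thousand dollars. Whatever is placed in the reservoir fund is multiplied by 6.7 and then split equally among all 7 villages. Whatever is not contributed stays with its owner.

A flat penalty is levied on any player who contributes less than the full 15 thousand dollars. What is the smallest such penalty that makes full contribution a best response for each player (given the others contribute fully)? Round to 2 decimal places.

Given the others contribute fully, the best deviation is to contribute 0 (any partial contribution still incurs the fine and gives up units whose private return 0.9571 is below 1).
Deviating from 15 to 0 saves 15 thousand dollars but forfeits the deviator's share of the drop in the reservoir fund: 6.7/7 × 15 = 14.36.
So the deviation gain is 15 − 14.36 = 0.64, and the fine must be at least 0.64 thousand dollars to wipe it out.

0.64 thousand dollars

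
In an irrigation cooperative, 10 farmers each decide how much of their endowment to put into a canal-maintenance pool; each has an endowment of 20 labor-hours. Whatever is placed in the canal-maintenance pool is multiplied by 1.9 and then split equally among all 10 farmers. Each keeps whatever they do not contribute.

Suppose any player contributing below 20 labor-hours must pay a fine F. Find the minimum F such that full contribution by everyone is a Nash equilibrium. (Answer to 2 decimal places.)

16.20 labor-hours

Given the others contribute fully, the best deviation is to contribute 0 (any partial contribution still incurs the fine and gives up units whose private return 0.1900 is below 1).
Deviating from 20 to 0 saves 20 labor-hours but forfeits the deviator's share of the drop in the canal-maintenance pool: 1.9/10 × 20 = 3.80.
So the deviation gain is 20 − 3.80 = 16.20, and the fine must be at least 16.20 labor-hours to wipe it out.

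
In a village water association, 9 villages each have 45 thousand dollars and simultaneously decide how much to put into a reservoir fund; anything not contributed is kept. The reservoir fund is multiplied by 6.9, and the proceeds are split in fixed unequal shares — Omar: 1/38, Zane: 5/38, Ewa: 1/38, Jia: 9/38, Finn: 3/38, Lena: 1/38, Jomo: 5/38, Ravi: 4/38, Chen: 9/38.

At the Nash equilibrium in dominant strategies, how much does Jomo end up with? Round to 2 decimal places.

Each unit j contributes comes back to j as 6.9 × (j's share), so j prefers to contribute only if that share exceeds 1/6.9 = 0.1449; otherwise keeping the unit dominates.
The shares above 0.1449 belong to Jia and Chen, contributing 45 each; the remaining 7 contribute 0. Total contributed: 90.
Jomo keeps 45 and receives 6.9 × 90 × 5/38 = 81.71 from the reservoir fund, for a payoff of 126.71.

126.71 thousand dollars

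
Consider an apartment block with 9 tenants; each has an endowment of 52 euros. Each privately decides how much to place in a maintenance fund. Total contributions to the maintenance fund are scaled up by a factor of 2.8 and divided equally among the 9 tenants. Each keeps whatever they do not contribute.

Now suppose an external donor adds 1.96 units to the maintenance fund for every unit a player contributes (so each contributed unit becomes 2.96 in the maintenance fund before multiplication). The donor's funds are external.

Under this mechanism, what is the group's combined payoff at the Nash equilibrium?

Even with the mechanism, each unit contributed returns only 2.8 × 2.96 / 9 = 0.9209 per unit of net cost, so contributing nothing is still dominant.
At the Nash equilibrium no one contributes; group total payoff = 9 × 52 = 468.

468.00 euros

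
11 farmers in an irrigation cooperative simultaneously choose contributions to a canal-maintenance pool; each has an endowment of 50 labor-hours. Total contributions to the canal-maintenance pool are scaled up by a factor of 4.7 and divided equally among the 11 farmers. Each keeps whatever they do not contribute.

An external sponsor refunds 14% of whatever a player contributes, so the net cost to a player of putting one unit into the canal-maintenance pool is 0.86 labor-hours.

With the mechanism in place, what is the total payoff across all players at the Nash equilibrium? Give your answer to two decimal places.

550.00 labor-hours

The effective private return is (4.7/11) / 0.86 = 0.4968, which is still under 1, so the mechanism doesn't change anyone's dominant strategy: zero contribution.
Everyone keeps their endowment and the group total is 11 × 50 = 550.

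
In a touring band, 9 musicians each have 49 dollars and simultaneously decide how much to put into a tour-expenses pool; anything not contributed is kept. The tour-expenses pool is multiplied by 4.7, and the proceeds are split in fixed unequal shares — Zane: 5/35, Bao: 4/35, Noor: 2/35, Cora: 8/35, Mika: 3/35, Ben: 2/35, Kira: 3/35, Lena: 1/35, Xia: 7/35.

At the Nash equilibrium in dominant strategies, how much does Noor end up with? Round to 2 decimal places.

Player j's private return per contributed unit is 4.7 × (j's share). Contributing is weakly dominant for j when that share is at least 1/4.7 = 0.2128, and contributing 0 is dominant otherwise.
Only Cora (8/35) clears that bar, contributing 49; the remaining 8 contribute 0. Total contributed: 49.
Noor keeps 49 and receives 4.7 × 49 × 2/35 = 13.16 from the tour-expenses pool, for a payoff of 62.16.

62.16 dollars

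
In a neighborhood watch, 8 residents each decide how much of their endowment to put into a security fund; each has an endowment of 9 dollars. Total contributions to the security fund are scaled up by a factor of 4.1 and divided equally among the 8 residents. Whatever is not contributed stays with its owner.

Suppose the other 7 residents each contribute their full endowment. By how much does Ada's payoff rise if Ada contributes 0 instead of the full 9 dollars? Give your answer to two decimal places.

4.39 dollars

Switching from a contribution of 9 to 0 lets Ada keep an extra 9 dollars, but lowers the security fund by 9, which costs Ada their own share of that drop: 4.1/8 × 9 = 4.61.
Net gain = 9 − 4.61 = 4.39. The private return per contributed unit (0.5125) is below 1, so free-riding is indeed the best response regardless of what the others do.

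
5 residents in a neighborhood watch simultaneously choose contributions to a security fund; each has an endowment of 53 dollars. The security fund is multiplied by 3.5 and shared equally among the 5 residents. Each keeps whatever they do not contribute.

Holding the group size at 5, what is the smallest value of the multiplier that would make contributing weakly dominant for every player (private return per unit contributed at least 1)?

A contributed unit returns (multiplier)/5 to its contributor.
This reaches 1 exactly when the multiplier is 5.

5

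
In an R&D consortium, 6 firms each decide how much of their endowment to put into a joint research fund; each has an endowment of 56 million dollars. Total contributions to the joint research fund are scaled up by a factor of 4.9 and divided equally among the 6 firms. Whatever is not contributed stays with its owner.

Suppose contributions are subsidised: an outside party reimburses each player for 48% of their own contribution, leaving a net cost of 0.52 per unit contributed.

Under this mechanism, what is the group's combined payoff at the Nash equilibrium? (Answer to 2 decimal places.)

1807.68 million dollars

Under the mechanism each unit contributed yields (4.9/6) / 0.52 = 1.5705 back to its contributor per unit of net cost, which exceeds 1, making full contribution the dominant choice for everyone.
At the Nash equilibrium everyone contributes 56. Group total payoff = 6 × (56 × 0.48 + 4.9 × 56) = 1807.68.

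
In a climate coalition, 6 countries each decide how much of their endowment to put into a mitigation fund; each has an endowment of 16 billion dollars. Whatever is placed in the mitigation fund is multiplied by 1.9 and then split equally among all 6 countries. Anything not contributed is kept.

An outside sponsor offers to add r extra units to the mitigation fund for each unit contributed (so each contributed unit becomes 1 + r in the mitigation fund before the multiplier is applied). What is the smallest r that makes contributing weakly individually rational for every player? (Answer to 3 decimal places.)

With matching at rate r, one contributed unit becomes (1 + r) in the mitigation fund and returns 1.9 × (1 + r) / 6 to the contributor.
Setting this equal to 1: 1 + r = 6/1.9 = 3.1579.
So the minimum matching rate is r = 3.1579 − 1 = 2.158.

2.158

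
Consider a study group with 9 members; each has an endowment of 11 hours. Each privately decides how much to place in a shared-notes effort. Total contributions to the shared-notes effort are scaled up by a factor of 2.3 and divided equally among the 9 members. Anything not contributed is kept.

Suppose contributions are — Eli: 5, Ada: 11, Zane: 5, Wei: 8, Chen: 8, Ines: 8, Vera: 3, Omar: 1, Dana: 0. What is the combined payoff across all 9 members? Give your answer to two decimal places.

162.70 hours

Total contributed: 5 + 11 + 5 + 8 + 8 + 8 + 3 + 1 + 0 = 49; total kept: 9 × 11 − 49 = 50.
The shared-notes effort pays out 2.3 × 49 = 112.70 in aggregate.
Group total = 50 + 112.70 = 162.70.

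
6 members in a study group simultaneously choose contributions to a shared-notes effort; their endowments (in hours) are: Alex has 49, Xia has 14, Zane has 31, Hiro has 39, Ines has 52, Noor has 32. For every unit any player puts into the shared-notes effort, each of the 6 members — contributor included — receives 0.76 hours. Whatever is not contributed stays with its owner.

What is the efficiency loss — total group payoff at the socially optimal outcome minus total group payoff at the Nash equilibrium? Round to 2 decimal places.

The private return per contributed unit is 0.76 < 1 for everyone, so the Nash equilibrium is zero contribution and the group total is Σ E_j = 49 + 14 + 31 + 39 + 52 + 32 = 217.
Each contributed unit returns 4.560 to the group, so the social optimum is full contribution by everyone: group total = 4.560 × 217 = 989.52.
Efficiency loss = (4.560 − 1) × 217 = 772.52.

772.52 hours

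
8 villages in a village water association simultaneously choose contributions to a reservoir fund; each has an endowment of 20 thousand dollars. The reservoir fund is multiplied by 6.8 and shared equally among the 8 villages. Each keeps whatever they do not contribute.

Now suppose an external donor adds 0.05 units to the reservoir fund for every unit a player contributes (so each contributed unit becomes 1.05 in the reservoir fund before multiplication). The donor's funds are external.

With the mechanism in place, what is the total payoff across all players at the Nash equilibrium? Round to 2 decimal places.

160.00 thousand dollars

With the mechanism, a contributed unit returns 6.8 × 1.05 / 8 = 0.8925 per unit of net cost — still below 1 — so contributing 0 remains dominant for every player.
At the Nash equilibrium no one contributes; group total payoff = 8 × 20 = 160.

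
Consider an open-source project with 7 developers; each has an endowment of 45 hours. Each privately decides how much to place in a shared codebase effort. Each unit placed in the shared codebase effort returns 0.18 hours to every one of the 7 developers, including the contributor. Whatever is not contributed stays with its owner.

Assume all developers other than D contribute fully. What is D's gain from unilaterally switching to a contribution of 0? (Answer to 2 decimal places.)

Switching from a contribution of 45 to 0 lets D keep an extra 45 hours, but lowers the shared codebase effort by 45, which costs D their own share of that drop: 0.18 × 45 = 8.10.
Net gain = 45 − 8.10 = 36.90. The private return per contributed unit (0.18) is below 1, so free-riding is indeed the best response regardless of what the others do.

36.90 hours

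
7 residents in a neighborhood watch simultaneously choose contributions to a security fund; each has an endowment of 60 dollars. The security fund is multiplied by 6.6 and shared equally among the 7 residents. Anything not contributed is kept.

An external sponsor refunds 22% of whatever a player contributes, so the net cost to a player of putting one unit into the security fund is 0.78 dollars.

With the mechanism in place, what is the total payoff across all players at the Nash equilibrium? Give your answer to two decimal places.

With the mechanism, a contributed unit returns (6.6/7) / 0.78 = 1.2088 per unit of net cost to the contributor — now above 1 — so contributing fully is weakly dominant for every player.
So the Nash equilibrium is full contribution by all 7; the group earns 7 × (60 × 0.22 + 6.6 × 60) = 2864.40.

2864.40 dollars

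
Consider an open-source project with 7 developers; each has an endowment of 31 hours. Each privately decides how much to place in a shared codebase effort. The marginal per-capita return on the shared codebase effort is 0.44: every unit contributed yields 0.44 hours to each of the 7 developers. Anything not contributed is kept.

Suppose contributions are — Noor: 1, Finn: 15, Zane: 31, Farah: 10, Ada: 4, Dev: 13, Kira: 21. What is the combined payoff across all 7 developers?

414.60 hours

Total contributed: 1 + 15 + 31 + 10 + 4 + 13 + 21 = 95; total kept: 7 × 31 − 95 = 122.
The shared codebase effort pays out 0.44 × 7 × 95 = 292.60 in aggregate.
Group total = 122 + 292.60 = 414.60.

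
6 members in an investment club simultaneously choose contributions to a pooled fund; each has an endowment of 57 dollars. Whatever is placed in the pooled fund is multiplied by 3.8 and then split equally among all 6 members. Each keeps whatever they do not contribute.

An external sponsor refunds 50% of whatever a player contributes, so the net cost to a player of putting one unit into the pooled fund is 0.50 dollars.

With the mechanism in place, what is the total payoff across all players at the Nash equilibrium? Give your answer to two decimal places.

With the mechanism, a contributed unit returns (3.8/6) / 0.50 = 1.2667 per unit of net cost to the contributor — now above 1 — so contributing fully is weakly dominant for every player.
At the Nash equilibrium everyone contributes 57. Group total payoff = 6 × (57 × 0.50 + 3.8 × 57) = 1470.60.

1470.60 dollars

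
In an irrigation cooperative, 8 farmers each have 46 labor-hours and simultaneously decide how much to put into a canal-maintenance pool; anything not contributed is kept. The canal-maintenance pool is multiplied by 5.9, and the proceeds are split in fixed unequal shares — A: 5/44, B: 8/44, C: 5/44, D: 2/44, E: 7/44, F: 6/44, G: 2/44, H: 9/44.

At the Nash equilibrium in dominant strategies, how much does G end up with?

70.67 labor-hours

A player with share s gets back 5.9·s per unit contributed, so full contribution is dominant for anyone with s > 1/5.9 = 0.1695 and zero contribution is dominant for anyone below.
The shares above 0.1695 belong to B and H, contributing 46 each; the remaining 6 contribute 0. Total contributed: 92.
G keeps 46 and receives 5.9 × 92 × 2/44 = 24.67 from the canal-maintenance pool, for a payoff of 70.67.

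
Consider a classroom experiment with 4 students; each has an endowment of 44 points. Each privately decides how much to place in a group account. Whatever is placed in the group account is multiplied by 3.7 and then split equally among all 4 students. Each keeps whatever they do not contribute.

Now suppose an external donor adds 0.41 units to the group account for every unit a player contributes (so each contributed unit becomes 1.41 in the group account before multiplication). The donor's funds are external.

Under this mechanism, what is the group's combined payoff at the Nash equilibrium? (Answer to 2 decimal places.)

The effective private return per unit is now 3.7 × 1.41 / 4 = 1.3043 > 1, so every player's dominant strategy flips to full contribution.
So the Nash equilibrium is full contribution by all 4; the group earns 3.7 × 1.41 × 176 = 918.19.

918.19 points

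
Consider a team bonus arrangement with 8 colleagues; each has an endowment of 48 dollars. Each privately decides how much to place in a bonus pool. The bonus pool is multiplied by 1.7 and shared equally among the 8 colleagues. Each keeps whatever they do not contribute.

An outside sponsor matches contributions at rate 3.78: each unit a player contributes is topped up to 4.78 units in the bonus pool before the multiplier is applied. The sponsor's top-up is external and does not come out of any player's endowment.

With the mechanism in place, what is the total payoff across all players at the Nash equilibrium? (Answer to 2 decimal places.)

3120.38 dollars

With the mechanism, a contributed unit returns 1.7 × 4.78 / 8 = 1.0158 per unit of net cost to the contributor — now above 1 — so contributing fully is weakly dominant for every player.
So the Nash equilibrium is full contribution by all 8; the group earns 1.7 × 4.78 × 384 = 3120.38.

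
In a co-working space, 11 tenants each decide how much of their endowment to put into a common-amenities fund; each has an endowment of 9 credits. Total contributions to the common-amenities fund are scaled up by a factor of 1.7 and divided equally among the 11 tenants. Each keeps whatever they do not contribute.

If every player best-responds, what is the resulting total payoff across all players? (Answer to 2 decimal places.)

99.00 credits

Each contributed unit returns 1.7/11 = 0.1545 to its contributor — below 1 — so contributing 0 is dominant for every player. At the Nash equilibrium everyone keeps their 9, and the group total is 11 × 9 = 99.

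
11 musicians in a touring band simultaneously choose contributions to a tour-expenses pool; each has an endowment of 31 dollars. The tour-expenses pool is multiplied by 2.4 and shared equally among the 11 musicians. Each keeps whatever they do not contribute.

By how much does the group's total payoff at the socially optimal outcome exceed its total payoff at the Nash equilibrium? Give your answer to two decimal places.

Each contributed unit returns 2.4/11 = 0.2182 to its contributor — below 1 — so contributing 0 is dominant for every player. At the Nash equilibrium everyone keeps their 31, and the group total is 11 × 31 = 341.
Each contributed unit returns 2.400 to the group as a whole (0.2182 to each of 11 players), which exceeds 1, so the social optimum is full contribution: group total = 2.400 × 341 = 818.40.
Efficiency loss = 818.40 − 341 = 477.40.

477.40 dollars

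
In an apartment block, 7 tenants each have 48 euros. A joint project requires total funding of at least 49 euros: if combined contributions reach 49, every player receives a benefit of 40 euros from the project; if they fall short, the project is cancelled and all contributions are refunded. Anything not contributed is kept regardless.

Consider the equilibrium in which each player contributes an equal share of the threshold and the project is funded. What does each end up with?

81 euros

Equal share of the threshold: 49/7 = 7.
At this profile no one gains by cutting their contribution: any cut drops the total below 49, the project is cancelled, contributions are refunded, and the deviator ends with 48, which is less than 48 − 7 + 40 = 81. Contributing more than 7 just wastes the excess. So contributing exactly 7 is a best response.
Each player's payoff: 48 − 7 + 40 = 81.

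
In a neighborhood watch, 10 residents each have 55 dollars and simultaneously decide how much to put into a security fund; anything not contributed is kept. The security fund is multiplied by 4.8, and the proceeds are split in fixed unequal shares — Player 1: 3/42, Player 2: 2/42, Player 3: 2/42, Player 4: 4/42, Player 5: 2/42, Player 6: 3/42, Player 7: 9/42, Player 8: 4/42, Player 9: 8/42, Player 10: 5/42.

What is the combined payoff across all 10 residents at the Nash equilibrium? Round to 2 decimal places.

For player j, contributing a unit is worthwhile iff 4.8 × (j's share) ≥ 1, i.e. iff j's share is at least 0.2083.
Only Player 7 (9/42) clears that bar, contributing 55; the remaining 9 contribute 0. Total contributed: 55.
The security fund pays out 4.8 × 55 = 264.00 in total (split across the unequal shares, but the aggregate is all that matters for the group sum).
The 9 free-riders keep 55 each, adding 495. Group total = 495 + 264.00 = 759.00.

759.00 dollars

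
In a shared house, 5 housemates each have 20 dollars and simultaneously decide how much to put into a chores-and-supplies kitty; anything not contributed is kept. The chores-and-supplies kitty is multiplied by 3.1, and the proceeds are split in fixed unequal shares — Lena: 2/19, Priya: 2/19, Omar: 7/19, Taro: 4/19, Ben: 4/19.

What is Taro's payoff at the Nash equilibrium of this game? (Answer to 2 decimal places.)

33.05 dollars

For player j, contributing a unit is worthwhile iff 3.1 × (j's share) ≥ 1, i.e. iff j's share is at least 0.3226.
The only share above 0.3226 is Omar's 7/19, contributing 20; the remaining 4 contribute 0. Total contributed: 20.
Taro keeps 20 and receives 3.1 × 20 × 4/19 = 13.05 from the chores-and-supplies kitty, for a payoff of 33.05.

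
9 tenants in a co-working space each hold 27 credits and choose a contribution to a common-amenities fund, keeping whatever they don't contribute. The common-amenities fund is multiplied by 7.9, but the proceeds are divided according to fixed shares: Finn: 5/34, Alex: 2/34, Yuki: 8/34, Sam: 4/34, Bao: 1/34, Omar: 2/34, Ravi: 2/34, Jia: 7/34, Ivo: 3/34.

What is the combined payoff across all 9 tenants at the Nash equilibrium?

Player j's private return per contributed unit is 7.9 × (j's share). Contributing is weakly dominant for j when that share is at least 1/7.9 = 0.1266, and contributing 0 is dominant otherwise.
Finn, Yuki and Jia are above the threshold, contributing 27 each; the remaining 6 contribute 0. Total contributed: 81.
The common-amenities fund pays out 7.9 × 81 = 639.90 in total (split across the unequal shares, but the aggregate is all that matters for the group sum).
The 6 free-riders keep 27 each, adding 162. Group total = 162 + 639.90 = 801.90.

801.90 credits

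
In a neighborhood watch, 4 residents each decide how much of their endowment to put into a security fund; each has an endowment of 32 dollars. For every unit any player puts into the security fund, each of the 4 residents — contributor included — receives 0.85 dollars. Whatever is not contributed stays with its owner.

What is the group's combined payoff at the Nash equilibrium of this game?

The private return per contributed unit is 0.85 < 1, so contributing 0 is dominant for every player. At the Nash equilibrium everyone keeps their 32, and the group total is 4 × 32 = 128.

128.00 dollars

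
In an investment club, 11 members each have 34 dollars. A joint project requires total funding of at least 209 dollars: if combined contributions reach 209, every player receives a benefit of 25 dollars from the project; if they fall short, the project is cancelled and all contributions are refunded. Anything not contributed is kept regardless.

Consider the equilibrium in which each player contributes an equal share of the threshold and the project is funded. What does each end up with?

Equal share of the threshold: 209/11 = 19.
At this profile no one gains by cutting their contribution: any cut drops the total below 209, the project is cancelled, contributions are refunded, and the deviator ends with 34, which is less than 34 − 19 + 25 = 40. Contributing more than 19 just wastes the excess. So contributing exactly 19 is a best response.
Each player's payoff: 34 − 19 + 25 = 40.

40 dollars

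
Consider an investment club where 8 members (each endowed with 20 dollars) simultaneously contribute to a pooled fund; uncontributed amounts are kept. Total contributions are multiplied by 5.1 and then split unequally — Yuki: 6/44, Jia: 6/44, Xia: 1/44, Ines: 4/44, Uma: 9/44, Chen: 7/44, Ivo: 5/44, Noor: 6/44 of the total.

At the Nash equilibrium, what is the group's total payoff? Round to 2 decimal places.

242.00 dollars

Player j's private return per contributed unit is 5.1 × (j's share). Contributing is weakly dominant for j when that share is at least 1/5.1 = 0.1961, and contributing 0 is dominant otherwise.
The only share above 0.1961 is Uma's 9/44, contributing 20; the remaining 7 contribute 0. Total contributed: 20.
The pooled fund pays out 5.1 × 20 = 102.00 in total (split across the unequal shares, but the aggregate is all that matters for the group sum).
The 7 free-riders keep 20 each, adding 140. Group total = 140 + 102.00 = 242.00.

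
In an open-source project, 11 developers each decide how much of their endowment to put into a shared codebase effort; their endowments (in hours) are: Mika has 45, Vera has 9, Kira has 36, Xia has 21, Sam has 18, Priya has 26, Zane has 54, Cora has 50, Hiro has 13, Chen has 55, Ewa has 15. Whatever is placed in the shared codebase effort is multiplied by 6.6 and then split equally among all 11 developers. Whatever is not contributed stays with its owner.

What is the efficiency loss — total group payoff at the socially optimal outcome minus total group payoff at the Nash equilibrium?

The private return per contributed unit is 6.6/11 = 0.6000 < 1 for every player regardless of endowment, so the Nash equilibrium is zero contribution and the group total is Σ E_j = 45 + 9 + 36 + 21 + 18 + 26 + 54 + 50 + 13 + 55 + 15 = 342.
Each contributed unit returns 6.600 to the group, so the social optimum is full contribution by everyone: group total = 6.600 × 342 = 2257.20.
Efficiency loss = (6.600 − 1) × 342 = 1915.20.

1915.20 hours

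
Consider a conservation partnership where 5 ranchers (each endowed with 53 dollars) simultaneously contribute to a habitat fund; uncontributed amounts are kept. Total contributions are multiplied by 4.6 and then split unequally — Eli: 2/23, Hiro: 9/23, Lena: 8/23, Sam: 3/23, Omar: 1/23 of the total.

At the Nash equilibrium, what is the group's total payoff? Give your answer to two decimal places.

646.60 dollars

A player with share s gets back 4.6·s per unit contributed, so full contribution is dominant for anyone with s > 1/4.6 = 0.2174 and zero contribution is dominant for anyone below.
The shares above 0.2174 belong to Hiro and Lena, contributing 53 each; the remaining 3 contribute 0. Total contributed: 106.
The habitat fund pays out 4.6 × 106 = 487.60 in total (split across the unequal shares, but the aggregate is all that matters for the group sum).
The 3 free-riders keep 53 each, adding 159. Group total = 159 + 487.60 = 646.60.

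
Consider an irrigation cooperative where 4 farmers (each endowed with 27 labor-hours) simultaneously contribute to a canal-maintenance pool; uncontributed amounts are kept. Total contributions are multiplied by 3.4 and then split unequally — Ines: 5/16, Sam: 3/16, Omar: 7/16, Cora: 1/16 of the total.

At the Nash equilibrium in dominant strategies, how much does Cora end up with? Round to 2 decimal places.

38.48 labor-hours

A player with share s gets back 3.4·s per unit contributed, so full contribution is dominant for anyone with s > 1/3.4 = 0.2941 and zero contribution is dominant for anyone below.
The shares above 0.2941 belong to Ines and Omar, contributing 27 each; the remaining 2 contribute 0. Total contributed: 54.
Cora keeps 27 and receives 3.4 × 54 × 1/16 = 11.48 from the canal-maintenance pool, for a payoff of 38.48.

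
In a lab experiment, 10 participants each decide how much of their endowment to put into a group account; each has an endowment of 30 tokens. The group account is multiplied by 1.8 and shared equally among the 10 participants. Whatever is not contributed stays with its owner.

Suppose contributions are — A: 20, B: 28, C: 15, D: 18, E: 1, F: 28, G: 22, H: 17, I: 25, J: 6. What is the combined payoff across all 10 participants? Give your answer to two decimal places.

444.00 tokens

Total contributed: 20 + 28 + 15 + 18 + 1 + 28 + 22 + 17 + 25 + 6 = 180; total kept: 10 × 30 − 180 = 120.
The group account pays out 1.8 × 180 = 324.00 in aggregate.
Group total = 120 + 324.00 = 444.00.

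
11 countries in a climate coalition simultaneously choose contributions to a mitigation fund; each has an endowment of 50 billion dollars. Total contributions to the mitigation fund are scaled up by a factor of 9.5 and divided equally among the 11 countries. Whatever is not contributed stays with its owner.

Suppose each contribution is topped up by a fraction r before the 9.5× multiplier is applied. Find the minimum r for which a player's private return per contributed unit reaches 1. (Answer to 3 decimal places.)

With matching at rate r, one contributed unit becomes (1 + r) in the mitigation fund and returns 9.5 × (1 + r) / 11 to the contributor.
Setting this equal to 1: 1 + r = 11/9.5 = 1.1579.
So the minimum matching rate is r = 1.1579 − 1 = 0.158.

0.158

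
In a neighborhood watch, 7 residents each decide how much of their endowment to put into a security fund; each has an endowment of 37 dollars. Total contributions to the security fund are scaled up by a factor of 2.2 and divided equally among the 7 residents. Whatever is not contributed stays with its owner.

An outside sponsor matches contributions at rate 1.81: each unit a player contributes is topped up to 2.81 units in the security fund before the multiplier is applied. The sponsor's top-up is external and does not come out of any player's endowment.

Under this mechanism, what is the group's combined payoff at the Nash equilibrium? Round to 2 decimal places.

259.00 dollars

The effective private return is 2.2 × 2.81 / 7 = 0.8831, which is still under 1, so the mechanism doesn't change anyone's dominant strategy: zero contribution.
Everyone keeps their endowment and the group total is 7 × 37 = 259.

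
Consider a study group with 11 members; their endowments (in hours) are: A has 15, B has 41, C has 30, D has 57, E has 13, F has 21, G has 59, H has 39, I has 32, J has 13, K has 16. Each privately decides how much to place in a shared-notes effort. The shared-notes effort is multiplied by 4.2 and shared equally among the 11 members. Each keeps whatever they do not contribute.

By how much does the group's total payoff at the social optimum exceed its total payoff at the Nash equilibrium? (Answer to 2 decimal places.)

The private return per contributed unit is 4.2/11 = 0.3818 < 1 for every player regardless of endowment, so the Nash equilibrium is zero contribution and the group total is Σ E_j = 15 + 41 + 30 + 57 + 13 + 21 + 59 + 39 + 32 + 13 + 16 = 336.
Each contributed unit returns 4.200 to the group, so the social optimum is full contribution by everyone: group total = 4.200 × 336 = 1411.20.
Efficiency loss = (4.200 − 1) × 336 = 1075.20.

1075.20 hours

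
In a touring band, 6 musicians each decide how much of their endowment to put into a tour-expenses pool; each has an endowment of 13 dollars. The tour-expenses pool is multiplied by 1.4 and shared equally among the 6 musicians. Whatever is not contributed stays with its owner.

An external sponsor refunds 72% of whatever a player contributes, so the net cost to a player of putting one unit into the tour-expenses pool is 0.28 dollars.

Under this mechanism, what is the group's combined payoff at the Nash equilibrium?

Even with the mechanism, each unit contributed returns only (1.4/6) / 0.28 = 0.8333 per unit of net cost, so contributing nothing is still dominant.
Everyone keeps their endowment and the group total is 6 × 13 = 78.

78.00 dollars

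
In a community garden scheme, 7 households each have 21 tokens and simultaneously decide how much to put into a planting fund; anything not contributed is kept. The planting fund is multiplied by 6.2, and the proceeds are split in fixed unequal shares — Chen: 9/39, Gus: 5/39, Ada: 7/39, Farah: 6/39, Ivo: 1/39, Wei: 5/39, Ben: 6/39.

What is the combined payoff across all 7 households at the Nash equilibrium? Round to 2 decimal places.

365.40 tokens

Each unit j contributes comes back to j as 6.2 × (j's share), so j prefers to contribute only if that share exceeds 1/6.2 = 0.1613; otherwise keeping the unit dominates.
Chen and Ada clear that bar, contributing 21 each; the remaining 5 contribute 0. Total contributed: 42.
The planting fund pays out 6.2 × 42 = 260.40 in total (split across the unequal shares, but the aggregate is all that matters for the group sum).
The 5 free-riders keep 21 each, adding 105. Group total = 105 + 260.40 = 365.40.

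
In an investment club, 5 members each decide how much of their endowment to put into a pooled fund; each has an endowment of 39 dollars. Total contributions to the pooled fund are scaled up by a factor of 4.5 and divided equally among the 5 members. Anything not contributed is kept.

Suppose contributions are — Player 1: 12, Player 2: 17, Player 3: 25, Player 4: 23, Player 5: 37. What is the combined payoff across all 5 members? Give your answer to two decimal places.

594.00 dollars

Total contributed: 12 + 17 + 25 + 23 + 37 = 114; total kept: 5 × 39 − 114 = 81.
The pooled fund pays out 4.5 × 114 = 513.00 in aggregate.
Group total = 81 + 513.00 = 594.00.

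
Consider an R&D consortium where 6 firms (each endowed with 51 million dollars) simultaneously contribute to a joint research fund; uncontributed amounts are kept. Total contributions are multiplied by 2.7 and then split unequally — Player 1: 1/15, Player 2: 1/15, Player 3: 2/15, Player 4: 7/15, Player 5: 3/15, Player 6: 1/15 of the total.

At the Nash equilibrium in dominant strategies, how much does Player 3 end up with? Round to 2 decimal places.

Each unit j contributes comes back to j as 2.7 × (j's share), so j prefers to contribute only if that share exceeds 1/2.7 = 0.3704; otherwise keeping the unit dominates.
Only Player 4 (7/15) clears that bar, contributing 51; the remaining 5 contribute 0. Total contributed: 51.
Player 3 keeps 51 and receives 2.7 × 51 × 2/15 = 18.36 from the joint research fund, for a payoff of 69.36.

69.36 million dollars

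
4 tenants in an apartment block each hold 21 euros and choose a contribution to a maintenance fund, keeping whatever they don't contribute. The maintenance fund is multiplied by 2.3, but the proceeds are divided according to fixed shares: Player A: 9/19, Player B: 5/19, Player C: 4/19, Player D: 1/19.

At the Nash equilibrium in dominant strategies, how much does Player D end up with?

For player j, contributing a unit is worthwhile iff 2.3 × (j's share) ≥ 1, i.e. iff j's share is at least 0.4348.
Only Player A (9/19) clears that bar, contributing 21; the remaining 3 contribute 0. Total contributed: 21.
Player D keeps 21 and receives 2.3 × 21 × 1/19 = 2.54 from the maintenance fund, for a payoff of 23.54.

23.54 euros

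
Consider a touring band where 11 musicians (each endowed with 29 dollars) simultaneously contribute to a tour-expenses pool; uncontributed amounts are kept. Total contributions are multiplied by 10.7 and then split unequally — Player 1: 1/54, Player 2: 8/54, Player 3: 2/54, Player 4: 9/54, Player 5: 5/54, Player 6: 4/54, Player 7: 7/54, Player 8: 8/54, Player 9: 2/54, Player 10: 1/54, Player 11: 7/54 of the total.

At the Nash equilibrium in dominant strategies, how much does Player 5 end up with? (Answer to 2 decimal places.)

172.66 dollars

Player j's private return per contributed unit is 10.7 × (j's share). Contributing is weakly dominant for j when that share is at least 1/10.7 = 0.0935, and contributing 0 is dominant otherwise.
The shares above 0.0935 belong to Player 2, Player 4, Player 7, Player 8 and Player 11, contributing 29 each; the remaining 6 contribute 0. Total contributed: 145.
Player 5 keeps 29 and receives 10.7 × 145 × 5/54 = 143.66 from the tour-expenses pool, for a payoff of 172.66.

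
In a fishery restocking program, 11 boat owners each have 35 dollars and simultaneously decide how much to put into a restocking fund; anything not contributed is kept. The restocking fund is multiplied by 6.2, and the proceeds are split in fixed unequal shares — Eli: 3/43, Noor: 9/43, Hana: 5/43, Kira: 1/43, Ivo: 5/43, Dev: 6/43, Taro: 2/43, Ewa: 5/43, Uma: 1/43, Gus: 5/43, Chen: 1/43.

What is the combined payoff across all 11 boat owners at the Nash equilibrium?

567.00 dollars

Player j's private return per contributed unit is 6.2 × (j's share). Contributing is weakly dominant for j when that share is at least 1/6.2 = 0.1613, and contributing 0 is dominant otherwise.
Noor alone (share 9/43) is above the threshold, contributing 35; the remaining 10 contribute 0. Total contributed: 35.
The restocking fund pays out 6.2 × 35 = 217.00 in total (split across the unequal shares, but the aggregate is all that matters for the group sum).
The 10 free-riders keep 35 each, adding 350. Group total = 350 + 217.00 = 567.00.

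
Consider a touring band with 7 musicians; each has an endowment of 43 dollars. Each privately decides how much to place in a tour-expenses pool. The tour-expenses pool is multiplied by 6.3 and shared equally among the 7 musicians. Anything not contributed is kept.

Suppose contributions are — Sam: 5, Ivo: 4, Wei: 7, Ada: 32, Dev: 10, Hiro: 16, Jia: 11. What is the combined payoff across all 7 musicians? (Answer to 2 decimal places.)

751.50 dollars

Total contributed: 5 + 4 + 7 + 32 + 10 + 16 + 11 = 85; total kept: 7 × 43 − 85 = 216.
The tour-expenses pool pays out 6.3 × 85 = 535.50 in aggregate.
Group total = 216 + 535.50 = 751.50.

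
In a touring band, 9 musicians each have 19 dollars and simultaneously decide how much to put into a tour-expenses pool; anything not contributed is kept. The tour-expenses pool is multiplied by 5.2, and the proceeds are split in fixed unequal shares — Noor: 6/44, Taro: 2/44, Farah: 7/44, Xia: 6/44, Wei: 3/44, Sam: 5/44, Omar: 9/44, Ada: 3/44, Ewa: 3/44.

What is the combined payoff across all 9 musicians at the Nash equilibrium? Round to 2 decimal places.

250.80 dollars

Each unit j contributes comes back to j as 5.2 × (j's share), so j prefers to contribute only if that share exceeds 1/5.2 = 0.1923; otherwise keeping the unit dominates.
The only share above 0.1923 is Omar's 9/44, contributing 19; the remaining 8 contribute 0. Total contributed: 19.
The tour-expenses pool pays out 5.2 × 19 = 98.80 in total (split across the unequal shares, but the aggregate is all that matters for the group sum).
The 8 free-riders keep 19 each, adding 152. Group total = 152 + 98.80 = 250.80.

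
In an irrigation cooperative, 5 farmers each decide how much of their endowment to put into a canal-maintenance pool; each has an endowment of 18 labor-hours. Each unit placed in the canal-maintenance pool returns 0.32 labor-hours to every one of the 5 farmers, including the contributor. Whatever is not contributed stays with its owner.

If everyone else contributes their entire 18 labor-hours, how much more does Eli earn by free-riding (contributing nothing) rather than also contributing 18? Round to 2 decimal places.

Switching from a contribution of 18 to 0 lets Eli keep an extra 18 labor-hours, but lowers the canal-maintenance pool by 18, which costs Eli their own share of that drop: 0.32 × 18 = 5.76.
Net gain = 18 − 5.76 = 12.24. The private return per contributed unit (0.32) is below 1, so free-riding is indeed the best response regardless of what the others do.

12.24 labor-hours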